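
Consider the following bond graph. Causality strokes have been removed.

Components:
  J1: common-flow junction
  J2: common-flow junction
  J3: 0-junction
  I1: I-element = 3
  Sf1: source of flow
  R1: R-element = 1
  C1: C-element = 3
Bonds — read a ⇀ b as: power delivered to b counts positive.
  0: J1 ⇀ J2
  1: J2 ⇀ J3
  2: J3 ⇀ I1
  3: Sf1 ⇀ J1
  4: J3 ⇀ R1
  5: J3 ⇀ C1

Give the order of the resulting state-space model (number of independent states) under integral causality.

2  (C1, I1 all integral)

β3 →Sf1  (Sf1 fixes flow; stroke at Sf1)
β0 →J1  (J1: bond 3 brought flow, rest push out)
β1 →J2  (common-f at J2 fixed by 0)
β2 →I1  (I1 integral (f out))
β5 →J3  (C1 outputs effort q/C1)
β4 →R1  (J3: bond 5 brought effort, rest push out)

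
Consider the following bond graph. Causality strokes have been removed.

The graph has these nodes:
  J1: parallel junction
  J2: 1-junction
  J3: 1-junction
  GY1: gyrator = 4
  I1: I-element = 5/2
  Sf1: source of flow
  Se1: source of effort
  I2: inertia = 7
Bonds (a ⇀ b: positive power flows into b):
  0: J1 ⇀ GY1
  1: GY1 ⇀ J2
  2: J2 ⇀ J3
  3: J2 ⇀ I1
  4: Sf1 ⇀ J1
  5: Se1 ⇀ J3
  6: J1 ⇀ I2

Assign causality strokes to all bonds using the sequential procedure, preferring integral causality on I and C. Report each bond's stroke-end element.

b4 |Sf1  (Sf1 (Sf) sets flow on bond)
b5 |J3  (source Se1 imposes e)
b2 |J2  (J3: last free bond brings flow in)
b3 |I1  (I1 outputs flow p/I1)
b1 |J2  (J2: bond 3 brought flow, rest push out)
b0 |J1  (GY1 both-in/both-out from 1)
b6 |I2  (J1: bond 0 brought effort, rest push out)

β0 →J1
β1 →J2
β2 →J2
β3 →I1
β4 →Sf1
β5 →J3
β6 →I2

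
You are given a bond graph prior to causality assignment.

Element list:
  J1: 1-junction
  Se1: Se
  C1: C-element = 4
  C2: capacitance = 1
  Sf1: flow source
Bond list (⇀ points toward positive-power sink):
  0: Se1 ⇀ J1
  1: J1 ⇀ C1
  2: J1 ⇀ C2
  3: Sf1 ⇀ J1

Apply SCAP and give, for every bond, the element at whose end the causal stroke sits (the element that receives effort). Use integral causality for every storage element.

b0 →J1  (source Se1 imposes e)
b3 →Sf1  (source Sf1 imposes f)
b1 →J1  (1-jn J1 has f-setter on 3)
b2 →J1  (J1 flow already set via bond 3)

b0 stroke→J1
b1 stroke→J1
b2 stroke→J1
b3 stroke→Sf1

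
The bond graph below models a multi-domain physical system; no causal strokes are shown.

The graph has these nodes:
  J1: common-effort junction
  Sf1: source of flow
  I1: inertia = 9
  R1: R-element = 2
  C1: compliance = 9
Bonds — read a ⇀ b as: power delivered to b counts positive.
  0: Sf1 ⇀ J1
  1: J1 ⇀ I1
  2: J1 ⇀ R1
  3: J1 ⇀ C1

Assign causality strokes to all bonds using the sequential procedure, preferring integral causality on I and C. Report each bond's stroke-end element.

#0 stroke→Sf1  (Sf1: flow source, stroke at near end)
#1 stroke→I1  (I1 integral (f out))
#3 stroke→J1  (C1 integral (e out))
#2 stroke→R1  (J1: bond 3 brought effort, rest push out)

β0 stroke at Sf1
β1 stroke at I1
β2 stroke at R1
β3 stroke at J1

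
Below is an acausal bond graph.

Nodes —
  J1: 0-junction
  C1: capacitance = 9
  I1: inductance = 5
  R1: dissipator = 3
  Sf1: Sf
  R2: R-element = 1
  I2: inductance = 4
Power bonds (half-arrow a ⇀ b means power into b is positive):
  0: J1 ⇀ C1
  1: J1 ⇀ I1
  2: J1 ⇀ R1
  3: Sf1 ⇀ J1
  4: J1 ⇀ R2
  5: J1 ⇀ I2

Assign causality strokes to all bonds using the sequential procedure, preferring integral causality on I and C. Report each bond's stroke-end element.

#0 →J1
#1 →I1
#2 →R1
#3 →Sf1
#4 →R2
#5 →I2

b3 stroke at Sf1  (Sf1: flow source, stroke at near end)
b0 stroke at J1  (C1 integral (e out))
b1 stroke at I1  (common-e at J1 fixed by 0)
b2 stroke at R1  (J1: bond 0 brought effort, rest push out)
b4 stroke at R2  (common-e at J1 fixed by 0)
b5 stroke at I2  (J1 effort already set via bond 0)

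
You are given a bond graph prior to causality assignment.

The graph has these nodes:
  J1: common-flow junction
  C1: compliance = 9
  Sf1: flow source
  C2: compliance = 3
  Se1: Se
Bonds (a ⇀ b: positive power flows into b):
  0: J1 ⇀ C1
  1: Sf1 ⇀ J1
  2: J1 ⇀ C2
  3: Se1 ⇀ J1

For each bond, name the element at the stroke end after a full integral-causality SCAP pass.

b0 stroke→J1
b1 stroke→Sf1
b2 stroke→J1
b3 stroke→J1

β1 →Sf1  (Sf1 fixes flow; stroke at Sf1)
β3 →J1  (Se1: effort source, stroke at far end)
β0 →J1  (J1: bond 1 brought flow, rest push out)
β2 →J1  (common-f at J1 fixed by 1)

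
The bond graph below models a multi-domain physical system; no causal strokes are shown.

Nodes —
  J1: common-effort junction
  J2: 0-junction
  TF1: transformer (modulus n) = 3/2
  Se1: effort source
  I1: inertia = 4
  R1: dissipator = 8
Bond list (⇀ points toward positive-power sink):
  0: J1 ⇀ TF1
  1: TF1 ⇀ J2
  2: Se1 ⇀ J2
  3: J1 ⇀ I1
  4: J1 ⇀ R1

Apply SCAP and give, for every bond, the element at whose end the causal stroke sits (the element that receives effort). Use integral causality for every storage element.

β2 →J2  (source Se1 imposes e)
β1 →TF1  (0-jn J2 has e-setter on 2)
β0 →J1  (TF1 one-in-one-out from 1)
β3 →I1  (J1: bond 0 brought effort, rest push out)
β4 →R1  (J1 effort already set via bond 0)

bond 0 stroke at J1
bond 1 stroke at TF1
bond 2 stroke at J2
bond 3 stroke at I1
bond 4 stroke at R1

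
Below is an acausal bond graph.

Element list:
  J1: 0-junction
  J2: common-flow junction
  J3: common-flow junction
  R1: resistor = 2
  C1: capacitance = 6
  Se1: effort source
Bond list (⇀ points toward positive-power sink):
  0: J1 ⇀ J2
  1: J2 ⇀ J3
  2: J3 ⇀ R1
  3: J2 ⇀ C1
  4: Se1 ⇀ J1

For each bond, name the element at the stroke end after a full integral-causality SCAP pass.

bond 4 |J1  (Se1 fixes effort; stroke away)
bond 0 |J2  (J1: bond 4 brought effort, rest push out)
bond 3 |J2  (C1: C, integral causality)
bond 1 |J3  (J2: last free bond brings flow in)
bond 2 |R1  (J3 needs exactly one f-in)

β0 →J2
β1 →J3
β2 →R1
β3 →J2
β4 →J1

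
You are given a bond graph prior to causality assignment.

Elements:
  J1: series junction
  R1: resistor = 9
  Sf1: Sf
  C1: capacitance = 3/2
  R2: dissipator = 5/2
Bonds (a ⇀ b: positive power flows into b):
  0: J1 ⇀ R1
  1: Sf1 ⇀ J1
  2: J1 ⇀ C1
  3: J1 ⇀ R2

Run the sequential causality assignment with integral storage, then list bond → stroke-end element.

b0 →J1
b1 →Sf1
b2 →J1
b3 →J1

β1 |Sf1  (Sf1: flow source, stroke at near end)
β0 |J1  (common-f at J1 fixed by 1)
β2 |J1  (1-jn J1 has f-setter on 1)
β3 |J1  (common-f at J1 fixed by 1)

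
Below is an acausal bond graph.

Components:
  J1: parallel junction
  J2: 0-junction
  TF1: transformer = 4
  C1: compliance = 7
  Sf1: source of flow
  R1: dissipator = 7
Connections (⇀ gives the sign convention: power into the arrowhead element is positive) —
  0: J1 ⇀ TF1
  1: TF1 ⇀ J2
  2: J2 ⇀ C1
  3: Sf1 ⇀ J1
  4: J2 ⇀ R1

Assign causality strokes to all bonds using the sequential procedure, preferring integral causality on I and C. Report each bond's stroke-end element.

#0 stroke→J1
#1 stroke→TF1
#2 stroke→J2
#3 stroke→Sf1
#4 stroke→R1

b3 stroke at Sf1  (Sf1 (Sf) sets flow on bond)
b0 stroke at J1  (closing 0-jn rule on J1)
b1 stroke at TF1  (TF1 one-in-one-out from 0)
b2 stroke at J2  (C1 outputs effort q/C1)
b4 stroke at R1  (common-e at J2 fixed by 2)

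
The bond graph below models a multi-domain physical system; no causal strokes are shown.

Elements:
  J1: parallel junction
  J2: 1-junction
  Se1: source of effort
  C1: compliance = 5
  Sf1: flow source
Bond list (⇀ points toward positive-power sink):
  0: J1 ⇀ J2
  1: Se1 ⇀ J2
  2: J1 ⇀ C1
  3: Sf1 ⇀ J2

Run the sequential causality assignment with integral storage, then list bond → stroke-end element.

b1 stroke→J2  (Se1 (Se) sets effort on bond)
b3 stroke→Sf1  (Sf1 (Sf) sets flow on bond)
b0 stroke→J2  (J2 flow already set via bond 3)
b2 stroke→J1  (J1: last free bond brings effort in)

β0 stroke at J2
β1 stroke at J2
β2 stroke at J1
β3 stroke at Sf1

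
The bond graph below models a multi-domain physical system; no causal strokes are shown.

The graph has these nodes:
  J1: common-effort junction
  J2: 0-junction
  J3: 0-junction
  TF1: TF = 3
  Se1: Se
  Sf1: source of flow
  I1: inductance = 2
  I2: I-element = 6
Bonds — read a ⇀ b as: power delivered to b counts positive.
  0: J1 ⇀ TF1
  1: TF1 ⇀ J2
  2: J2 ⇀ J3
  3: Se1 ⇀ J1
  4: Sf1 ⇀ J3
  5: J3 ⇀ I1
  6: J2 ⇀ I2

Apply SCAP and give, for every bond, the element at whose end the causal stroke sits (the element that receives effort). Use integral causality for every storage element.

β3 |J1  (Se1: effort source, stroke at far end)
β4 |Sf1  (Sf1 fixes flow; stroke at Sf1)
β0 |TF1  (common-e at J1 fixed by 3)
β1 |J2  (through TF1, causality passes straight; one stroke at TF1)
β2 |J3  (common-e at J2 fixed by 1)
β6 |I2  (J2: bond 1 brought effort, rest push out)
β5 |I1  (J3: bond 2 brought effort, rest push out)

bond 0 stroke at TF1
bond 1 stroke at J2
bond 2 stroke at J3
bond 3 stroke at J1
bond 4 stroke at Sf1
bond 5 stroke at I1
bond 6 stroke at I2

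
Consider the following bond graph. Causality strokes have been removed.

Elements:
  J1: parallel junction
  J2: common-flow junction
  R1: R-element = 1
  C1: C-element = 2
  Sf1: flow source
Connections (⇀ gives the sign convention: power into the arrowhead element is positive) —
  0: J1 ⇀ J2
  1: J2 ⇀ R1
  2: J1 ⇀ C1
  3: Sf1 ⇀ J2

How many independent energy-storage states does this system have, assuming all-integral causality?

1  (C1 all integral)

b3 stroke at Sf1  (source Sf1 imposes f)
b0 stroke at J2  (1-jn J2 has f-setter on 3)
b1 stroke at J2  (common-f at J2 fixed by 3)
b2 stroke at J1  (closing 0-jn rule on J1)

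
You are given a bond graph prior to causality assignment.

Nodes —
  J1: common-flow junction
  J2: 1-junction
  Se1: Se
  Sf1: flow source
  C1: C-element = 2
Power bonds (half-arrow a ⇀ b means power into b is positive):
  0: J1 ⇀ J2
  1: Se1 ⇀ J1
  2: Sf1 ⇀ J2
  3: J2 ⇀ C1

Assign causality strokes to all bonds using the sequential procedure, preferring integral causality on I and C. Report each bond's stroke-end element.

β0 stroke at J2
β1 stroke at J1
β2 stroke at Sf1
β3 stroke at J2

#1 |J1  (source Se1 imposes e)
#2 |Sf1  (source Sf1 imposes f)
#0 |J2  (J1 needs exactly one f-in)
#3 |J2  (1-jn J2 has f-setter on 2)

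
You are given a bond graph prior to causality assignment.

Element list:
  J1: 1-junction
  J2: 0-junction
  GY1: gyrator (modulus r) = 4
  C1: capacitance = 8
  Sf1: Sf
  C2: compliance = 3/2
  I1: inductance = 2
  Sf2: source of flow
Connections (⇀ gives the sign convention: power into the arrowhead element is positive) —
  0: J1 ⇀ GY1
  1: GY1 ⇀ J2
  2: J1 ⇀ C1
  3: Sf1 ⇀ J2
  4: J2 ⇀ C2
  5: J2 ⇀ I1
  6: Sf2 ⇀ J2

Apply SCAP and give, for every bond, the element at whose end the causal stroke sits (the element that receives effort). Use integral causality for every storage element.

#0 stroke at GY1
#1 stroke at GY1
#2 stroke at J1
#3 stroke at Sf1
#4 stroke at J2
#5 stroke at I1
#6 stroke at Sf2

b3 |Sf1  (source Sf1 imposes f)
b6 |Sf2  (source Sf2 imposes f)
b2 |J1  (C1 outputs effort q/C1)
b0 |GY1  (J1: last free bond brings flow in)
b1 |GY1  (GY1: gyrator matches bond 0)
b4 |J2  (C2 outputs effort q/C2)
b5 |I1  (J2: bond 4 brought effort, rest push out)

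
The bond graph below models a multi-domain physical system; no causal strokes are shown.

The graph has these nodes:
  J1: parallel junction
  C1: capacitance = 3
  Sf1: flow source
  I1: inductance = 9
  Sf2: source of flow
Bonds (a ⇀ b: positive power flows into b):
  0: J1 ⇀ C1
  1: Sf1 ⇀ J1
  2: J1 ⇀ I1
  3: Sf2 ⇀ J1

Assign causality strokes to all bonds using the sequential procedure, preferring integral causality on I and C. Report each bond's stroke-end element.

bond 1 →Sf1  (source Sf1 imposes f)
bond 3 →Sf2  (source Sf2 imposes f)
bond 0 →J1  (C1: C, integral causality)
bond 2 →I1  (common-e at J1 fixed by 0)

#0 →J1
#1 →Sf1
#2 →I1
#3 →Sf2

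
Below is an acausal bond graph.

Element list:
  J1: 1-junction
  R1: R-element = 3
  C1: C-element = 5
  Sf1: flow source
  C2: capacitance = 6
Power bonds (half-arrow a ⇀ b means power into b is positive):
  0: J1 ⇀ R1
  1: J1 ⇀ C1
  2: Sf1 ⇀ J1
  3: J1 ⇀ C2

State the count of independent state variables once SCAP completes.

2  (C1, C2 all integral)

bond 2 →Sf1  (source Sf1 imposes f)
bond 0 →J1  (J1: bond 2 brought flow, rest push out)
bond 1 →J1  (common-f at J1 fixed by 2)
bond 3 →J1  (common-f at J1 fixed by 2)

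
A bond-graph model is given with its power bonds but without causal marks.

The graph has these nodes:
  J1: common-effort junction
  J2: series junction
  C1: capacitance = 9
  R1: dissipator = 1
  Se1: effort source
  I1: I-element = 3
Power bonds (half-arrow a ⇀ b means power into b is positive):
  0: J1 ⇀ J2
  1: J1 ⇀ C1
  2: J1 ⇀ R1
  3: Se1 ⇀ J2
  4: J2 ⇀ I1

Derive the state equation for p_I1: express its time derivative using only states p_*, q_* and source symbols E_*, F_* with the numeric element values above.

dp_I1/dt = E_Se1 + q_C1/9

#3 →J2  (Se1: effort source, stroke at far end)
#1 →J1  (prefer integral on C1)
#0 →J2  (0-jn J1 has e-setter on 1)
#2 →R1  (J1 effort already set via bond 1)
#4 →I1  (J2: last free bond brings flow in)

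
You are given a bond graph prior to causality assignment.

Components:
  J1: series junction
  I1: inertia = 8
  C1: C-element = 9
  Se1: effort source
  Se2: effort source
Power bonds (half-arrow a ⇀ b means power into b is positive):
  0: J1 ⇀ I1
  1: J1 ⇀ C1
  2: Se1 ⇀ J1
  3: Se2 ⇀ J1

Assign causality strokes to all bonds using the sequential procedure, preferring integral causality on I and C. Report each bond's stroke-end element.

b0 |I1
b1 |J1
b2 |J1
b3 |J1

b2 stroke→J1  (Se1: effort source, stroke at far end)
b3 stroke→J1  (Se2: effort source, stroke at far end)
b0 stroke→I1  (I1 outputs flow p/I1)
b1 stroke→J1  (common-f at J1 fixed by 0)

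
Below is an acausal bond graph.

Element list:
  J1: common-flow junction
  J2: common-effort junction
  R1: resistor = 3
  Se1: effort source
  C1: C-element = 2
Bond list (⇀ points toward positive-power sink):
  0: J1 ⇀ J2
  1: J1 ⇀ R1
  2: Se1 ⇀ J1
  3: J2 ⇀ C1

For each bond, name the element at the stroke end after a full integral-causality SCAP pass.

β0 stroke at J1
β1 stroke at R1
β2 stroke at J1
β3 stroke at J2

b2 |J1  (Se1: effort source, stroke at far end)
b3 |J2  (C1 integral (e out))
b0 |J1  (J2 effort already set via bond 3)
b1 |R1  (J1: last free bond brings flow in)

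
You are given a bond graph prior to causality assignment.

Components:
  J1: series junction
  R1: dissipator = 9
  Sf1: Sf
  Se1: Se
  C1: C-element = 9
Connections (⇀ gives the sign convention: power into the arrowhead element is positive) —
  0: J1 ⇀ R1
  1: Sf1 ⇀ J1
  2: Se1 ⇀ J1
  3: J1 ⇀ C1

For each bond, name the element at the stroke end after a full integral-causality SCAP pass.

bond 0 |J1
bond 1 |Sf1
bond 2 |J1
bond 3 |J1

bond 1 stroke→Sf1  (Sf1 fixes flow; stroke at Sf1)
bond 2 stroke→J1  (Se1 fixes effort; stroke away)
bond 0 stroke→J1  (J1 flow already set via bond 1)
bond 3 stroke→J1  (J1: bond 1 brought flow, rest push out)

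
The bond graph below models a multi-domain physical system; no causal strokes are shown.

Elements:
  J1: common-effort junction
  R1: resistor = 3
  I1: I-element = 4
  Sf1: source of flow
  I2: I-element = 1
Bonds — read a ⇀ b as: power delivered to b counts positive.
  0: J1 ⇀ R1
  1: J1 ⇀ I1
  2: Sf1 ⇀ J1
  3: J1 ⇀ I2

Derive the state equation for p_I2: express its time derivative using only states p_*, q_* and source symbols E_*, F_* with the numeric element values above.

dp_I2/dt = 3*F_Sf1 - 3*p_I1/4 - 3*p_I2

b2 stroke at Sf1  (Sf1 (Sf) sets flow on bond)
b1 stroke at I1  (prefer integral on I1)
b3 stroke at I2  (I2 integral (f out))
b0 stroke at J1  (closing 0-jn rule on J1)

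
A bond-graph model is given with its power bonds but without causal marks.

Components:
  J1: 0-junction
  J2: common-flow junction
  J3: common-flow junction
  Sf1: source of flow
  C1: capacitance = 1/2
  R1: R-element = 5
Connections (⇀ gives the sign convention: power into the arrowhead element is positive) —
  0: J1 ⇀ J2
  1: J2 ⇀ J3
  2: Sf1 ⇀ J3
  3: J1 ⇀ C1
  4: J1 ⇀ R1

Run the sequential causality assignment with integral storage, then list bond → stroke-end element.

β2 |Sf1  (Sf1: flow source, stroke at near end)
β1 |J3  (1-jn J3 has f-setter on 2)
β0 |J2  (1-jn J2 has f-setter on 1)
β3 |J1  (C1: C, integral causality)
β4 |R1  (J1 effort already set via bond 3)

bond 0 stroke at J2
bond 1 stroke at J3
bond 2 stroke at Sf1
bond 3 stroke at J1
bond 4 stroke at R1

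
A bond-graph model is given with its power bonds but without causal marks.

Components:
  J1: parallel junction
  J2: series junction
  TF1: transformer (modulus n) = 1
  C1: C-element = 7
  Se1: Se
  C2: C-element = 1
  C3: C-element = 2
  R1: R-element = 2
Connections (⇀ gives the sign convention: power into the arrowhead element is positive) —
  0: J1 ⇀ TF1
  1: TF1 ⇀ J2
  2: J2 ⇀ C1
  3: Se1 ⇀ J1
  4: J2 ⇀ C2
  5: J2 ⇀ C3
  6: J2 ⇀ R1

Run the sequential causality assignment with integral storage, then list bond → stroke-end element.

b3 |J1  (Se1: effort source, stroke at far end)
b0 |TF1  (common-e at J1 fixed by 3)
b1 |J2  (TF TF1: opposite of bond 0)
b2 |J2  (C1 outputs effort q/C1)
b4 |J2  (C2: C, integral causality)
b5 |J2  (prefer integral on C3)
b6 |R1  (closing 1-jn rule on J2)

β0 |TF1
β1 |J2
β2 |J2
β3 |J1
β4 |J2
β5 |J2
β6 |R1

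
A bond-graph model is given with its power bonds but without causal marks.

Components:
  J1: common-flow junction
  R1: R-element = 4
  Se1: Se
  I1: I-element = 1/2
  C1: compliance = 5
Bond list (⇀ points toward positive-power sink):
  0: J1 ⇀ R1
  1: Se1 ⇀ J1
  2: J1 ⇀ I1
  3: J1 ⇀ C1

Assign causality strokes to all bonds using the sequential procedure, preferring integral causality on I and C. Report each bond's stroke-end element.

b0 →J1
b1 →J1
b2 →I1
b3 →J1

β1 →J1  (source Se1 imposes e)
β2 →I1  (I1 outputs flow p/I1)
β0 →J1  (common-f at J1 fixed by 2)
β3 →J1  (1-jn J1 has f-setter on 2)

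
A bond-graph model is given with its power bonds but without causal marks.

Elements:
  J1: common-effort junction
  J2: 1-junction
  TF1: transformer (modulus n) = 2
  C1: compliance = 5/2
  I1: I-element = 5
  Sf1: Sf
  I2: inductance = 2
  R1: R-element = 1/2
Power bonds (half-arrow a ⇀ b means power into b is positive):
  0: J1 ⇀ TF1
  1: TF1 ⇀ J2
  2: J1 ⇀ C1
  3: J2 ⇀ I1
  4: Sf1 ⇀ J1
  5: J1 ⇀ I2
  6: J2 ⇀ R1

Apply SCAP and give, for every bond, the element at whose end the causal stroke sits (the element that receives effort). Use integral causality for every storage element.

β0 |TF1
β1 |J2
β2 |J1
β3 |I1
β4 |Sf1
β5 |I2
β6 |J2

b4 stroke→Sf1  (Sf1: flow source, stroke at near end)
b2 stroke→J1  (C1 integral (e out))
b0 stroke→TF1  (J1: bond 2 brought effort, rest push out)
b5 stroke→I2  (J1: bond 2 brought effort, rest push out)
b1 stroke→J2  (TF TF1: opposite of bond 0)
b3 stroke→I1  (I1 outputs flow p/I1)
b6 stroke→J2  (J2 flow already set via bond 3)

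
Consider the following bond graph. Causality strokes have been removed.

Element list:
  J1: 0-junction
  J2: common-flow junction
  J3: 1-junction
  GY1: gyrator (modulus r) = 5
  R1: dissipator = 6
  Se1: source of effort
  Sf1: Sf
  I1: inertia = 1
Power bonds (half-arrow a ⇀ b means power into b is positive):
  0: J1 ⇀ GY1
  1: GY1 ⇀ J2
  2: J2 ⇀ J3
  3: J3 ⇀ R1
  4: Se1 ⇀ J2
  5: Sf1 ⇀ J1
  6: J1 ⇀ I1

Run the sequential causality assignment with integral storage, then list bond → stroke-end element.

bond 0 →J1
bond 1 →J2
bond 2 →J3
bond 3 →R1
bond 4 →J2
bond 5 →Sf1
bond 6 →I1

β4 stroke at J2  (Se1 (Se) sets effort on bond)
β5 stroke at Sf1  (Sf1 (Sf) sets flow on bond)
β6 stroke at I1  (I1 outputs flow p/I1)
β0 stroke at J1  (only one effort-in slot at J1)
β1 stroke at J2  (GY1 both-in/both-out from 0)
β2 stroke at J3  (J2 needs exactly one f-in)
β3 stroke at R1  (only one flow-in slot at J3)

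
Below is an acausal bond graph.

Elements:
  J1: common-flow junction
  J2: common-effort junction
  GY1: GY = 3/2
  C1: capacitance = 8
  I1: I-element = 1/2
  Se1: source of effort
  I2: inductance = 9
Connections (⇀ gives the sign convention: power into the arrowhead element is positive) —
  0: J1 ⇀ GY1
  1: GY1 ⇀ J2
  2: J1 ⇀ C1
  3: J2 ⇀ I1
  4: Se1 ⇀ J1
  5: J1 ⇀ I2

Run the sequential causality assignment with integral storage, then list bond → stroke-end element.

bond 4 →J1  (Se1 (Se) sets effort on bond)
bond 2 →J1  (prefer integral on C1)
bond 3 →I1  (I1 outputs flow p/I1)
bond 1 →J2  (J2: last free bond brings effort in)
bond 0 →J1  (GY GY1: same side as bond 1)
bond 5 →I2  (only one flow-in slot at J1)

β0 →J1
β1 →J2
β2 →J1
β3 →I1
β4 →J1
β5 →I2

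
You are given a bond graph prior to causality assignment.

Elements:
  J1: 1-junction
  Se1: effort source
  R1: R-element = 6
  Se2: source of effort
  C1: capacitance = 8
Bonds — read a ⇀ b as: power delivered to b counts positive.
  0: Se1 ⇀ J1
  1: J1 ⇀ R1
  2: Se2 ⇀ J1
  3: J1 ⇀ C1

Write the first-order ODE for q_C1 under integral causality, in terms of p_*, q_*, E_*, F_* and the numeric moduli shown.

dq_C1/dt = E_Se1/6 + E_Se2/6 - q_C1/48

bond 0 stroke at J1  (Se1 fixes effort; stroke away)
bond 2 stroke at J1  (source Se2 imposes e)
bond 3 stroke at J1  (C1 outputs effort q/C1)
bond 1 stroke at R1  (J1 needs exactly one f-in)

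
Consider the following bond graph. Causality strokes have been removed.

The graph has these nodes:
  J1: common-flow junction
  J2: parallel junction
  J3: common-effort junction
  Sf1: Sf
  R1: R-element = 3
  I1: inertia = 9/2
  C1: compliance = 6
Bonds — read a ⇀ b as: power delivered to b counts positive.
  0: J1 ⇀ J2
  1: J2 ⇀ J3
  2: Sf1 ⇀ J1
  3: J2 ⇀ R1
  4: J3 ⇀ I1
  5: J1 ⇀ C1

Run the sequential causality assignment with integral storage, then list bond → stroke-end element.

β2 stroke→Sf1  (Sf1 fixes flow; stroke at Sf1)
β0 stroke→J1  (common-f at J1 fixed by 2)
β5 stroke→J1  (common-f at J1 fixed by 2)
β4 stroke→I1  (prefer integral on I1)
β1 stroke→J3  (closing 0-jn rule on J3)
β3 stroke→J2  (closing 0-jn rule on J2)

b0 |J1
b1 |J3
b2 |Sf1
b3 |J2
b4 |I1
b5 |J1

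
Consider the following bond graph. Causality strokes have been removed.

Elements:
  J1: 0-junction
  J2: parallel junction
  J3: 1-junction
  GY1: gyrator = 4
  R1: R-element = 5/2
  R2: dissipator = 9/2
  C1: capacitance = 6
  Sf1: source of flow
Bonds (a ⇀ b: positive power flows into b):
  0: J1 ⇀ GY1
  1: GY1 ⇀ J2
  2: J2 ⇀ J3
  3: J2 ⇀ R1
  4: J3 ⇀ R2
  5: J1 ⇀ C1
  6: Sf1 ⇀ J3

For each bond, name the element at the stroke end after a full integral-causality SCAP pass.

bond 6 stroke at Sf1  (Sf1 (Sf) sets flow on bond)
bond 2 stroke at J3  (J3: bond 6 brought flow, rest push out)
bond 4 stroke at J3  (1-jn J3 has f-setter on 6)
bond 5 stroke at J1  (C1 outputs effort q/C1)
bond 0 stroke at GY1  (common-e at J1 fixed by 5)
bond 1 stroke at GY1  (GY GY1: same side as bond 0)
bond 3 stroke at J2  (J2: last free bond brings effort in)

#0 stroke→GY1
#1 stroke→GY1
#2 stroke→J3
#3 stroke→J2
#4 stroke→J3
#5 stroke→J1
#6 stroke→Sf1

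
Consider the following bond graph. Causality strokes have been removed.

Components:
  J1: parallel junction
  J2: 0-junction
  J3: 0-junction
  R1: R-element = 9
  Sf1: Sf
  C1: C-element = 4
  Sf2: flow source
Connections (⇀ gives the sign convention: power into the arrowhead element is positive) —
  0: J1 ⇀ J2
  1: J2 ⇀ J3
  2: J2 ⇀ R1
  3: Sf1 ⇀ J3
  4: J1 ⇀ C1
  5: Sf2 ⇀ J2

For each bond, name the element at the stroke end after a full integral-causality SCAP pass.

β3 stroke→Sf1  (source Sf1 imposes f)
β5 stroke→Sf2  (Sf2 fixes flow; stroke at Sf2)
β1 stroke→J3  (J3: last free bond brings effort in)
β4 stroke→J1  (C1 integral (e out))
β0 stroke→J2  (common-e at J1 fixed by 4)
β2 stroke→R1  (J2 effort already set via bond 0)

b0 stroke at J2
b1 stroke at J3
b2 stroke at R1
b3 stroke at Sf1
b4 stroke at J1
b5 stroke at Sf2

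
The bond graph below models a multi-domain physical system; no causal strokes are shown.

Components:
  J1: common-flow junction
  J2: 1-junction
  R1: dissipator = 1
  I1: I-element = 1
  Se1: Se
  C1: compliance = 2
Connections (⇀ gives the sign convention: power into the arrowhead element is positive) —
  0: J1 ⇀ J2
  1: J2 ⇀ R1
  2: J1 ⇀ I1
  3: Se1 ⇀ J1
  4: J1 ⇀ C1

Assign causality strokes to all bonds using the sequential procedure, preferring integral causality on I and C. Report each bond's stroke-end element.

bond 0 stroke→J1
bond 1 stroke→J2
bond 2 stroke→I1
bond 3 stroke→J1
bond 4 stroke→J1

b3 |J1  (Se1 (Se) sets effort on bond)
b2 |I1  (I1 outputs flow p/I1)
b0 |J1  (1-jn J1 has f-setter on 2)
b4 |J1  (J1 flow already set via bond 2)
b1 |J2  (J2: bond 0 brought flow, rest push out)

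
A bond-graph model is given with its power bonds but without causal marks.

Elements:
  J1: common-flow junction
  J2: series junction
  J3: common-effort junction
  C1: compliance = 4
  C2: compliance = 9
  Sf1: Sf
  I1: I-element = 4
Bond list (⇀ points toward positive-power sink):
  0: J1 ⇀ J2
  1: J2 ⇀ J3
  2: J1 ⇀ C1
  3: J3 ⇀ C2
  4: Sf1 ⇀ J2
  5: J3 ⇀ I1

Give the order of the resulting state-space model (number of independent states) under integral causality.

bond 4 |Sf1  (Sf1 (Sf) sets flow on bond)
bond 0 |J2  (J2 flow already set via bond 4)
bond 1 |J2  (1-jn J2 has f-setter on 4)
bond 2 |J1  (J1 flow already set via bond 0)
bond 3 |J3  (C2 integral (e out))
bond 5 |I1  (J3 effort already set via bond 3)

3  (C1, C2, I1 all integral)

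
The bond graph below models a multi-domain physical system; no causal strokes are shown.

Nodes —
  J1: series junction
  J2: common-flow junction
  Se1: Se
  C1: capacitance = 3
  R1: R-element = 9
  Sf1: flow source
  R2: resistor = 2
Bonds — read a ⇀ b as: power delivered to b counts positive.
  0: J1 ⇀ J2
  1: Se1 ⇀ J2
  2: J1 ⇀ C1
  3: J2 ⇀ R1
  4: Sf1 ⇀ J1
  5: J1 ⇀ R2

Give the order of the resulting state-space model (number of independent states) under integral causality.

1  (C1 all integral)

β1 |J2  (Se1: effort source, stroke at far end)
β4 |Sf1  (Sf1: flow source, stroke at near end)
β0 |J1  (J1 flow already set via bond 4)
β2 |J1  (J1 flow already set via bond 4)
β5 |J1  (J1: bond 4 brought flow, rest push out)
β3 |J2  (1-jn J2 has f-setter on 0)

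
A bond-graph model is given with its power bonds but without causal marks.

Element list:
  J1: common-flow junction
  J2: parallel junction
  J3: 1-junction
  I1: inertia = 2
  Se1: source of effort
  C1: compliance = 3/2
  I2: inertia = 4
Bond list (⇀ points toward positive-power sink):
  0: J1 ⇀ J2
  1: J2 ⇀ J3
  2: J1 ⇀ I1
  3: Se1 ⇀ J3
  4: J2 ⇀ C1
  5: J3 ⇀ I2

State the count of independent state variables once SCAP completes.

β3 →J3  (Se1 fixes effort; stroke away)
β2 →I1  (prefer integral on I1)
β0 →J1  (1-jn J1 has f-setter on 2)
β4 →J2  (C1 outputs effort q/C1)
β1 →J3  (J2: bond 4 brought effort, rest push out)
β5 →I2  (only one flow-in slot at J3)

3  (C1, I1, I2 all integral)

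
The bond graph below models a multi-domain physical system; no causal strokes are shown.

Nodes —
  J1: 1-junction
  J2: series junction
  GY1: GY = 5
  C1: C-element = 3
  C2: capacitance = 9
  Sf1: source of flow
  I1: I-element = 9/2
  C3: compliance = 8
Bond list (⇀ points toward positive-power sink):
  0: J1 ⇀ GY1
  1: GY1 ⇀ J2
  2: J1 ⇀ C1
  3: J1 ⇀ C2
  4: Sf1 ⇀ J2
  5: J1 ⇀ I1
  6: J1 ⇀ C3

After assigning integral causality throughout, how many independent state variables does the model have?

#4 stroke at Sf1  (Sf1: flow source, stroke at near end)
#1 stroke at J2  (J2: bond 4 brought flow, rest push out)
#0 stroke at J1  (GY GY1: same side as bond 1)
#2 stroke at J1  (prefer integral on C1)
#3 stroke at J1  (C2 outputs effort q/C2)
#5 stroke at I1  (I1: I, integral causality)
#6 stroke at J1  (J1: bond 5 brought flow, rest push out)

4  (C1, C2, C3, I1 all integral)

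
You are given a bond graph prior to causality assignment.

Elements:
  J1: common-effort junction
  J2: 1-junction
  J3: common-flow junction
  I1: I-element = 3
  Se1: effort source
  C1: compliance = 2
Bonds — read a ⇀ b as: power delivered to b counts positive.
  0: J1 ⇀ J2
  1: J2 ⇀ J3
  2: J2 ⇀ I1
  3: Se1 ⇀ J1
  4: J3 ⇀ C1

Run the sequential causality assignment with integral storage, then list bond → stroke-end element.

bond 0 →J2
bond 1 →J2
bond 2 →I1
bond 3 →J1
bond 4 →J3

β3 |J1  (Se1 (Se) sets effort on bond)
β0 |J2  (0-jn J1 has e-setter on 3)
β2 |I1  (I1: I, integral causality)
β1 |J2  (1-jn J2 has f-setter on 2)
β4 |J3  (common-f at J3 fixed by 1)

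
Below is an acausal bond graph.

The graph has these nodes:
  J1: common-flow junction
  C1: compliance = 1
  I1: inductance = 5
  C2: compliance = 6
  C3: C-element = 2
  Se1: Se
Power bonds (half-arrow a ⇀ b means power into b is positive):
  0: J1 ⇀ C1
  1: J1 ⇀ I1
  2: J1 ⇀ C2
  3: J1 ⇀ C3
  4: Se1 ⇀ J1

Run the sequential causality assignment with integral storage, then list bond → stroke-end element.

b4 stroke→J1  (Se1 (Se) sets effort on bond)
b0 stroke→J1  (C1 integral (e out))
b1 stroke→I1  (prefer integral on I1)
b2 stroke→J1  (1-jn J1 has f-setter on 1)
b3 stroke→J1  (1-jn J1 has f-setter on 1)

bond 0 |J1
bond 1 |I1
bond 2 |J1
bond 3 |J1
bond 4 |J1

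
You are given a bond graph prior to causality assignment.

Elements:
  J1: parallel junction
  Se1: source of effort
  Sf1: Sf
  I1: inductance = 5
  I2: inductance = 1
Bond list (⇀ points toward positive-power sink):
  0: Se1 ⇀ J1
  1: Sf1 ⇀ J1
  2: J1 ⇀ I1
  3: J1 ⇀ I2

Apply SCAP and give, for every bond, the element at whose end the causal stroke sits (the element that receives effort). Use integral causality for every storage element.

#0 |J1  (source Se1 imposes e)
#1 |Sf1  (Sf1 fixes flow; stroke at Sf1)
#2 |I1  (J1 effort already set via bond 0)
#3 |I2  (0-jn J1 has e-setter on 0)

β0 →J1
β1 →Sf1
β2 →I1
β3 →I2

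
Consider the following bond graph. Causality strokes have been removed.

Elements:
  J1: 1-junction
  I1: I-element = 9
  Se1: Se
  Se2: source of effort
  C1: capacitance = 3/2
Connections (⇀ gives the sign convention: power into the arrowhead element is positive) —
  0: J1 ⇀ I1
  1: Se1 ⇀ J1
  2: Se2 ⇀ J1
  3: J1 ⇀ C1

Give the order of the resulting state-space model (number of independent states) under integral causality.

#1 stroke→J1  (Se1 (Se) sets effort on bond)
#2 stroke→J1  (Se2 fixes effort; stroke away)
#0 stroke→I1  (I1: I, integral causality)
#3 stroke→J1  (J1: bond 0 brought flow, rest push out)

2  (C1, I1 all integral)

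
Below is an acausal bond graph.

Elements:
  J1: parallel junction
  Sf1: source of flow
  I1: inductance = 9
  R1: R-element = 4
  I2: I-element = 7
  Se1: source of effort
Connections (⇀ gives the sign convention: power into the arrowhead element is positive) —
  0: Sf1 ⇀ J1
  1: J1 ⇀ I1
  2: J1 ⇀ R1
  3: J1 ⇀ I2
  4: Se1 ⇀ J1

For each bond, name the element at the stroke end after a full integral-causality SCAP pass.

b0 →Sf1
b1 →I1
b2 →R1
b3 →I2
b4 →J1

#0 |Sf1  (source Sf1 imposes f)
#4 |J1  (source Se1 imposes e)
#1 |I1  (common-e at J1 fixed by 4)
#2 |R1  (J1: bond 4 brought effort, rest push out)
#3 |I2  (J1: bond 4 brought effort, rest push out)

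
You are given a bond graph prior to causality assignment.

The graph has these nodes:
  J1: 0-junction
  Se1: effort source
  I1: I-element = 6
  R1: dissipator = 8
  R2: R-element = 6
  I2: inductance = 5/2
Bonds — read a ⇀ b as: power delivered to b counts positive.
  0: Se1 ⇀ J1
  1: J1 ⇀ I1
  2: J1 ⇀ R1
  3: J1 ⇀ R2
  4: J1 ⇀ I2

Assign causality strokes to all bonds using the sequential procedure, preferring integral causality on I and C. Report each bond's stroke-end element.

b0 stroke at J1
b1 stroke at I1
b2 stroke at R1
b3 stroke at R2
b4 stroke at I2

bond 0 |J1  (source Se1 imposes e)
bond 1 |I1  (J1 effort already set via bond 0)
bond 2 |R1  (J1 effort already set via bond 0)
bond 3 |R2  (J1: bond 0 brought effort, rest push out)
bond 4 |I2  (0-jn J1 has e-setter on 0)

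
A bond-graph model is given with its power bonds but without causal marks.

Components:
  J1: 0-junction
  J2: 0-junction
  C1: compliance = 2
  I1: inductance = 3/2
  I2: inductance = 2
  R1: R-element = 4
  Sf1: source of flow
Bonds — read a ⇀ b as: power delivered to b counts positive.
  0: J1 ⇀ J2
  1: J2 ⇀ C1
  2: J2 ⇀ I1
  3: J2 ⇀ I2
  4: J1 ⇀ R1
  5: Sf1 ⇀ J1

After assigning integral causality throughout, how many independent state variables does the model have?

#5 stroke at Sf1  (Sf1: flow source, stroke at near end)
#1 stroke at J2  (C1 outputs effort q/C1)
#0 stroke at J1  (J2: bond 1 brought effort, rest push out)
#2 stroke at I1  (J2 effort already set via bond 1)
#3 stroke at I2  (0-jn J2 has e-setter on 1)
#4 stroke at R1  (J1 effort already set via bond 0)

3  (C1, I1, I2 all integral)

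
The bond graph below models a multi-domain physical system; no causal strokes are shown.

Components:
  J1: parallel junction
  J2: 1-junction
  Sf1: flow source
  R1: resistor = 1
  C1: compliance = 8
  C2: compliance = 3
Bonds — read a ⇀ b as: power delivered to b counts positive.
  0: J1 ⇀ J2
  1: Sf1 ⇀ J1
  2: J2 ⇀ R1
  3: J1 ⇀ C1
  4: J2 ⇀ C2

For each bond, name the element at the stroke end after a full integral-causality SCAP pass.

b0 |J2
b1 |Sf1
b2 |R1
b3 |J1
b4 |J2

#1 →Sf1  (source Sf1 imposes f)
#3 →J1  (prefer integral on C1)
#0 →J2  (common-e at J1 fixed by 3)
#4 →J2  (C2: C, integral causality)
#2 →R1  (only one flow-in slot at J2)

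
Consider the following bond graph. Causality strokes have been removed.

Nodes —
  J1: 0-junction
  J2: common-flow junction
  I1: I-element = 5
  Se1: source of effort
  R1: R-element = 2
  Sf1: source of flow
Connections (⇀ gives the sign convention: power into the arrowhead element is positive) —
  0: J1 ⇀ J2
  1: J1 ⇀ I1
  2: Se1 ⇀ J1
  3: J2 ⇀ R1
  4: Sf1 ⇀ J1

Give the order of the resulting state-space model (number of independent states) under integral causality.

β2 →J1  (Se1 fixes effort; stroke away)
β4 →Sf1  (source Sf1 imposes f)
β0 →J2  (J1: bond 2 brought effort, rest push out)
β1 →I1  (J1: bond 2 brought effort, rest push out)
β3 →R1  (J2 needs exactly one f-in)

1  (I1 all integral)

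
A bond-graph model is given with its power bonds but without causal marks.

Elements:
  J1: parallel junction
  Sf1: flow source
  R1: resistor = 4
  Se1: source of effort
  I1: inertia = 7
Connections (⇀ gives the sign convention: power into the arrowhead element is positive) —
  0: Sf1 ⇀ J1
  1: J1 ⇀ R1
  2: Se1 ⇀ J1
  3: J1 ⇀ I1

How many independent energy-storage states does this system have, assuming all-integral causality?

bond 0 stroke→Sf1  (Sf1 fixes flow; stroke at Sf1)
bond 2 stroke→J1  (Se1: effort source, stroke at far end)
bond 1 stroke→R1  (common-e at J1 fixed by 2)
bond 3 stroke→I1  (common-e at J1 fixed by 2)

1  (I1 all integral)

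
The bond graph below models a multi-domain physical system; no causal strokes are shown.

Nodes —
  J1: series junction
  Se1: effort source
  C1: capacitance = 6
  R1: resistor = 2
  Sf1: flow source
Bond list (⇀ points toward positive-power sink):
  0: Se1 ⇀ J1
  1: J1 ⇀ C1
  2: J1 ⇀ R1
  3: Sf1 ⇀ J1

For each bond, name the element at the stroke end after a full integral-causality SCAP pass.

b0 |J1  (source Se1 imposes e)
b3 |Sf1  (Sf1: flow source, stroke at near end)
b1 |J1  (common-f at J1 fixed by 3)
b2 |J1  (J1 flow already set via bond 3)

b0 stroke→J1
b1 stroke→J1
b2 stroke→J1
b3 stroke→Sf1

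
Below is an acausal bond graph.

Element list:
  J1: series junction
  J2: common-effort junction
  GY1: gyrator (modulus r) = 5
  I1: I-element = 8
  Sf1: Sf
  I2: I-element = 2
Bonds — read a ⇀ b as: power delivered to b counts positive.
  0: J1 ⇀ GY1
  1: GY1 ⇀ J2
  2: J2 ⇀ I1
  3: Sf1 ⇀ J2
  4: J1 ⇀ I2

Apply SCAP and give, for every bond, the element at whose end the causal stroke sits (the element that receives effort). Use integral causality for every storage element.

bond 0 stroke→J1
bond 1 stroke→J2
bond 2 stroke→I1
bond 3 stroke→Sf1
bond 4 stroke→I2

β3 stroke→Sf1  (Sf1 (Sf) sets flow on bond)
β2 stroke→I1  (I1 integral (f out))
β1 stroke→J2  (closing 0-jn rule on J2)
β0 stroke→J1  (GY1 both-in/both-out from 1)
β4 stroke→I2  (closing 1-jn rule on J1)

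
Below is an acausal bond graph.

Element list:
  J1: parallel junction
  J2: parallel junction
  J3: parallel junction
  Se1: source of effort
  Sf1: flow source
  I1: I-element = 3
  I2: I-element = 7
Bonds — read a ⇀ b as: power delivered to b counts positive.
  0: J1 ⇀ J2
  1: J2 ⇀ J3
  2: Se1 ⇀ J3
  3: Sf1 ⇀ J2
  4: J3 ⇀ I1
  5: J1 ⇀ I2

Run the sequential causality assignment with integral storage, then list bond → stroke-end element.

#0 |J1
#1 |J2
#2 |J3
#3 |Sf1
#4 |I1
#5 |I2

bond 2 stroke at J3  (Se1 fixes effort; stroke away)
bond 3 stroke at Sf1  (Sf1 (Sf) sets flow on bond)
bond 1 stroke at J2  (J3: bond 2 brought effort, rest push out)
bond 4 stroke at I1  (J3 effort already set via bond 2)
bond 0 stroke at J1  (J2 effort already set via bond 1)
bond 5 stroke at I2  (common-e at J1 fixed by 0)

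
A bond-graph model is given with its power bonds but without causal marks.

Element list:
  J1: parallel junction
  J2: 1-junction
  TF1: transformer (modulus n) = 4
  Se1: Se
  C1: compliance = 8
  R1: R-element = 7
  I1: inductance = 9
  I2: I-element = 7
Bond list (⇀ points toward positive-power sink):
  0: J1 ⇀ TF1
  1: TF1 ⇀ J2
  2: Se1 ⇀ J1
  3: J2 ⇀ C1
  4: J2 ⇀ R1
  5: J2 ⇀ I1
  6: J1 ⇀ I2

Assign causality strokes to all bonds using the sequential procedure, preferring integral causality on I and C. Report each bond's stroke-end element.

#0 stroke at TF1
#1 stroke at J2
#2 stroke at J1
#3 stroke at J2
#4 stroke at J2
#5 stroke at I1
#6 stroke at I2

#2 |J1  (Se1: effort source, stroke at far end)
#0 |TF1  (0-jn J1 has e-setter on 2)
#6 |I2  (J1 effort already set via bond 2)
#1 |J2  (TF1: transformer flips bond 0)
#3 |J2  (C1: C, integral causality)
#5 |I1  (I1 integral (f out))
#4 |J2  (common-f at J2 fixed by 5)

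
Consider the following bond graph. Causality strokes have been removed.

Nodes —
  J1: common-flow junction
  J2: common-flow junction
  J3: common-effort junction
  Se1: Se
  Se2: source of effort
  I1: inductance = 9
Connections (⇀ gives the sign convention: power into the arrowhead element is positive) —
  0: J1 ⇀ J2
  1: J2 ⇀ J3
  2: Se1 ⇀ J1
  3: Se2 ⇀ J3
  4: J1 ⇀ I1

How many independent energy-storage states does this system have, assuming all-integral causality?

β2 stroke at J1  (Se1 fixes effort; stroke away)
β3 stroke at J3  (Se2: effort source, stroke at far end)
β1 stroke at J2  (0-jn J3 has e-setter on 3)
β0 stroke at J1  (J2 needs exactly one f-in)
β4 stroke at I1  (closing 1-jn rule on J1)

1  (I1 all integral)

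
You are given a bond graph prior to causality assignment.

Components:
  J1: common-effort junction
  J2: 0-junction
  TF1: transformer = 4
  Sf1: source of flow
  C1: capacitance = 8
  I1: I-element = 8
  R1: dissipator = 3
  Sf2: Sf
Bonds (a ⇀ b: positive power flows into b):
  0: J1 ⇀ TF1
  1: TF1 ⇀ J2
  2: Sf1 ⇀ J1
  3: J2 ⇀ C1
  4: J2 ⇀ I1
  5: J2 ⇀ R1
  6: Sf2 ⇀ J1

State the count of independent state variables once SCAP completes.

β2 stroke→Sf1  (Sf1 (Sf) sets flow on bond)
β6 stroke→Sf2  (source Sf2 imposes f)
β0 stroke→J1  (closing 0-jn rule on J1)
β1 stroke→TF1  (TF1: transformer flips bond 0)
β3 stroke→J2  (prefer integral on C1)
β4 stroke→I1  (J2 effort already set via bond 3)
β5 stroke→R1  (0-jn J2 has e-setter on 3)

2  (C1, I1 all integral)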